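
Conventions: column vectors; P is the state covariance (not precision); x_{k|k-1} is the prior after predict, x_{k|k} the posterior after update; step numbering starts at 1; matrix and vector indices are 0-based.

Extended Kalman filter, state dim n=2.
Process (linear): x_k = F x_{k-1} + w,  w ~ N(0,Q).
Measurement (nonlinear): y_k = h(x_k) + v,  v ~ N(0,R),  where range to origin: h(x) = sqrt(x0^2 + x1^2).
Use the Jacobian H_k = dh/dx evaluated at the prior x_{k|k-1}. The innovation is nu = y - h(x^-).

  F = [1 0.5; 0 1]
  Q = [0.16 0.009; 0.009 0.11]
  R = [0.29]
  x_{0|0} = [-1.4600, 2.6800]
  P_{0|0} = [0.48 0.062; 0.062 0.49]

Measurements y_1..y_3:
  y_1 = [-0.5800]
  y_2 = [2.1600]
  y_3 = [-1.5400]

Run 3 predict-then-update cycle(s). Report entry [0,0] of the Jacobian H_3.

H_jac[0,0] = -0.9746

step 1: x^-=[-0.1200, 2.6800]  P^-=[0.8245 0.3160; 0.3160 0.6000]  H_jac=[-0.0447 0.9990]  S=[0.8622]  K=[0.3234; 0.6788]  nu=[-3.2627]  x^+=[-1.1750, 0.4653]  P^+=[0.7343 0.1267; 0.1267 0.2027]
step 2: x^-=[-0.9424, 0.4653]  P^-=[1.0718 0.2371; 0.2371 0.3127]  H_jac=[-0.8967 0.4427]  S=[1.0247]  K=[-0.8354; -0.0724]  nu=[1.1090]  x^+=[-1.8688, 0.3850]  P^+=[0.3567 0.1752; 0.1752 0.3074]
step 3: x^-=[-1.6763, 0.3850]  P^-=[0.7687 0.3378; 0.3378 0.4174]  H_jac=[-0.9746 0.2239]  S=[0.8936]  K=[-0.7537; -0.2639]  nu=[-3.2599]  x^+=[0.7807, 1.2454]  P^+=[0.2610 0.1601; 0.1601 0.3551]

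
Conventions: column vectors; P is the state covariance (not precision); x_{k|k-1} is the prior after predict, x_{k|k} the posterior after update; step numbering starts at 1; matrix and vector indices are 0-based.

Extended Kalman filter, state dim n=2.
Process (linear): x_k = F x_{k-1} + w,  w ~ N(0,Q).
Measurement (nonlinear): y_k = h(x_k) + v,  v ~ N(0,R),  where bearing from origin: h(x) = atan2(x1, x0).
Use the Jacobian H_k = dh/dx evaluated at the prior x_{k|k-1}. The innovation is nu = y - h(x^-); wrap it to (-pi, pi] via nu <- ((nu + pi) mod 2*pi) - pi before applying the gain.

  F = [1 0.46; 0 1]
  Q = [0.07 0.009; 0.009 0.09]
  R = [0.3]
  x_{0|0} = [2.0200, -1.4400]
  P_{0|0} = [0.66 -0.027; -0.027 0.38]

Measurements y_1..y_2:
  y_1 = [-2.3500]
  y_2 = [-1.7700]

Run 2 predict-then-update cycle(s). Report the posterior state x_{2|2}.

step 1: x^-=[1.3576, -1.4400]  P^-=[0.7856 0.1568; 0.1568 0.4700]  H_jac=[0.3677 0.3466]  S=[0.5026]  K=[0.6828; 0.4388]  nu=[-1.5352]  x^+=[0.3095, -2.1137]  P^+=[0.5513 0.0062; 0.0062 0.3732]
step 2: x^-=[-0.6628, -2.1137]  P^-=[0.7059 0.1869; 0.1869 0.4632]  H_jac=[0.4308 -0.1351]  S=[0.4177]  K=[0.6676; 0.0429]  nu=[0.1047]  x^+=[-0.5930, -2.1092]  P^+=[0.5198 0.1749; 0.1749 0.4624]

x_post = [-0.5930, -2.1092]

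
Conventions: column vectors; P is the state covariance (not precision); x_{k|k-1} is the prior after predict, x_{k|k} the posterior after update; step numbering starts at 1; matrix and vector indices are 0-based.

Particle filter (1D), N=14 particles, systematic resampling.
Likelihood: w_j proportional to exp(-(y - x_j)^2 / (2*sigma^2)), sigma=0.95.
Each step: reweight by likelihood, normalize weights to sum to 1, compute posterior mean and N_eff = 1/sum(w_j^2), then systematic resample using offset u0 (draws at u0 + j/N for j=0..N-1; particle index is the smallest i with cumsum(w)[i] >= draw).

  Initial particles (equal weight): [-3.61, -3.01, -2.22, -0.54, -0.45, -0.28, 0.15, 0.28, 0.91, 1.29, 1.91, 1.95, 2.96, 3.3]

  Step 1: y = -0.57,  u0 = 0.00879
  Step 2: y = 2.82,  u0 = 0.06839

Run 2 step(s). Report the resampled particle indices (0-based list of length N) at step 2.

step 1: w=[0.0012, 0.0072, 0.0431, 0.1945, 0.1930, 0.1857, 0.1460, 0.1304, 0.0578, 0.0286, 0.0064, 0.0058, 0.0002, 0.0000]  mean=-0.1931  Neff=6.4910  idx=[2, 3, 3, 3, 4, 4, 4, 5, 5, 6, 6, 7, 7, 8]
step 2: w=[0.0000, 0.0077, 0.0077, 0.0077, 0.0107, 0.0107, 0.0107, 0.0194, 0.0194, 0.0769, 0.0769, 0.1119, 0.1119, 0.5287]  mean=0.5291  Neff=3.1485  idx=[7, 9, 10, 11, 11, 12, 13, 13, 13, 13, 13, 13, 13, 13]

resampled_idx = [7, 9, 10, 11, 11, 12, 13, 13, 13, 13, 13, 13, 13, 13]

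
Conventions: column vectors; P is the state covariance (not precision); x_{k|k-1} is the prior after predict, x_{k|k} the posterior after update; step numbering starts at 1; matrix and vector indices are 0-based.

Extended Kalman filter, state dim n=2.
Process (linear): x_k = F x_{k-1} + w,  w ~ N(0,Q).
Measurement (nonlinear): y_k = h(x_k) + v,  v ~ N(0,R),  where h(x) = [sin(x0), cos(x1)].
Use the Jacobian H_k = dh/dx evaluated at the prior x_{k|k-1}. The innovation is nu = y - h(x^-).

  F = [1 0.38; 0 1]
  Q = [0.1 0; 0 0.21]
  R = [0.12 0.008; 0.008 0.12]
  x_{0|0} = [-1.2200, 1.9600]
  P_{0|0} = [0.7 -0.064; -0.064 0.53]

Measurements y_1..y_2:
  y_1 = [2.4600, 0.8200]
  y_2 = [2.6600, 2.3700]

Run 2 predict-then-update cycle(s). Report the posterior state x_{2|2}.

x_post = [1.0767, -0.4855]

step 1: x^-=[-0.4752, 1.9600]  P^-=[0.8279 0.1374; 0.1374 0.7400]  H_jac=[0.8892 0.0000; 0.0000 -0.9252]  S=[0.7746 -0.1050; -0.1050 0.7535]  K=[0.9454 -0.0369; 0.0352 -0.9038]  nu=[2.9175, 1.1995]  x^+=[2.2387, 0.9786]  P^+=[0.1272 -0.0034; -0.0034 0.1169]
step 2: x^-=[2.6105, 0.9786]  P^-=[0.2416 0.0410; 0.0410 0.3269]  H_jac=[-0.8623 0.0000; 0.0000 -0.8297]  S=[0.2996 0.0374; 0.0374 0.3450]  K=[-0.6923 -0.0237; -0.0204 -0.7839]  nu=[2.1535, 1.8118]  x^+=[1.0767, -0.4855]  P^+=[0.0966 0.0101; 0.0101 0.1136]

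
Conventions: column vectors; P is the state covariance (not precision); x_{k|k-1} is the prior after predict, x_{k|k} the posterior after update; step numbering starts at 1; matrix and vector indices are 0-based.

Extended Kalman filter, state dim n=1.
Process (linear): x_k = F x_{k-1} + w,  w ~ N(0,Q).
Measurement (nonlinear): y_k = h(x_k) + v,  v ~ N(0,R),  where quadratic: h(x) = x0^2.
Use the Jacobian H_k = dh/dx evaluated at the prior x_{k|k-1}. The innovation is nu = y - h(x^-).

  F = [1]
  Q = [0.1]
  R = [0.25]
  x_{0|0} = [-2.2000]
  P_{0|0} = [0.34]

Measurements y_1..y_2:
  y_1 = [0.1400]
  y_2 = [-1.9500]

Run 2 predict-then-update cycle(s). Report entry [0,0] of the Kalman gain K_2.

K[0,0] = -0.3049

step 1: x^-=[-2.2000]  P^-=[0.4400]  H_jac=[-4.4000]  S=[8.7684]  K=[-0.2208]  nu=[-4.7000]  x^+=[-1.1623]  P^+=[0.0125]
step 2: x^-=[-1.1623]  P^-=[0.1125]  H_jac=[-2.3245]  S=[0.8581]  K=[-0.3049]  nu=[-3.3009]  x^+=[-0.1560]  P^+=[0.0328]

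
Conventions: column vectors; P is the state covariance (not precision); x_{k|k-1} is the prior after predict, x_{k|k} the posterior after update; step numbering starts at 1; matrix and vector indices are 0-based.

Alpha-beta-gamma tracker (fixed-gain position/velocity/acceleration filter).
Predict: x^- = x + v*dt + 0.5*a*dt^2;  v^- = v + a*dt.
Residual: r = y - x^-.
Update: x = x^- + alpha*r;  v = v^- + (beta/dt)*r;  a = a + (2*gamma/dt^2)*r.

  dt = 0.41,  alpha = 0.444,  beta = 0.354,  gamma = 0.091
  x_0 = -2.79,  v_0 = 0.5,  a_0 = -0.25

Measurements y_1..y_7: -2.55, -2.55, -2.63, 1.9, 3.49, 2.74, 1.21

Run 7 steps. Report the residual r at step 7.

resid = -6.5399

step 1: x_pred=-2.6060  r=0.0560  x^+=-2.5811  v^+=0.4459  a^+=-0.1894
step 2: x_pred=-2.4143  r=-0.1357  x^+=-2.4745  v^+=0.2510  a^+=-0.3363
step 3: x_pred=-2.3999  r=-0.2301  x^+=-2.5021  v^+=-0.0856  a^+=-0.5855
step 4: x_pred=-2.5863  r=4.4863  x^+=-0.5944  v^+=3.5480  a^+=4.2718
step 5: x_pred=1.2193  r=2.2707  x^+=2.2275  v^+=7.2600  a^+=6.7303
step 6: x_pred=5.7698  r=-3.0298  x^+=4.4245  v^+=7.4034  a^+=3.4500
step 7: x_pred=7.7499  r=-6.5399  x^+=4.8462  v^+=3.1713  a^+=-3.6307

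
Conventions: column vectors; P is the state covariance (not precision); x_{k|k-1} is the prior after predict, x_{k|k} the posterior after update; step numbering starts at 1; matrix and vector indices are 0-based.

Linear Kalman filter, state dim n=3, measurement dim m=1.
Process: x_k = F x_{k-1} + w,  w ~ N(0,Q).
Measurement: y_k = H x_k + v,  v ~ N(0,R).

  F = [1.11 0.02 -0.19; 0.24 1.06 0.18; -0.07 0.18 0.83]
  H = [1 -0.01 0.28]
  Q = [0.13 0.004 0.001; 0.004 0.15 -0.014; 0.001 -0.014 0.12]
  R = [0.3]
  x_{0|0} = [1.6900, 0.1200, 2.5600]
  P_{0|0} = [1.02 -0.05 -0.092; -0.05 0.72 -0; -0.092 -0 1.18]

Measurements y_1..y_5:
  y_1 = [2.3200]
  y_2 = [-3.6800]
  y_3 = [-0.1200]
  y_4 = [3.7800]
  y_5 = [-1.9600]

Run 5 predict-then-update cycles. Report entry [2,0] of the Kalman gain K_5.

step 1: x^-=[1.3919, 0.9936, 2.0281]  P^-=[1.4662 0.1774 -0.3577; 0.1774 1.0226 0.2669; -0.3577 0.2669 0.9732]  S=[1.6373]  K=[0.8333; 0.1477; -0.0536]  nu=[0.3702]  x^+=[1.7003, 1.0483, 2.0082]  P^+=[0.3294 -0.0242 -0.2845; -0.0242 0.9869 0.2799; -0.2845 0.2799 0.9685]
step 2: x^-=[1.5268, 1.8808, 1.7365]  P^-=[0.6880 -0.0482 -0.4494; -0.0482 1.3791 0.5164; -0.4494 0.5164 0.9381]  S=[0.8081]  K=[0.6963; 0.1022; -0.2374]  nu=[-5.6742]  x^+=[-2.4239, 1.3010, 3.0837]  P^+=[0.2962 -0.1057 -0.3158; -0.1057 1.3707 0.5360; -0.3158 0.5360 0.8925]
step 3: x^-=[-3.2504, 1.3524, 2.9633]  P^-=[0.6522 -0.1982 -0.4834; -0.1982 1.8595 0.8092; -0.4834 0.8092 0.9802]  S=[0.7580]  K=[0.6845; 0.0129; -0.2863]  nu=[2.3142]  x^+=[-1.6664, 1.3823, 2.3008]  P^+=[0.2971 -0.2049 -0.3348; -0.2049 1.8594 0.8120; -0.3348 0.8120 0.9181]
step 4: x^-=[-2.2592, 1.4795, 2.2751]  P^-=[0.6559 -0.3632 -0.5281; -0.3632 2.4628 1.1575; -0.5281 1.1575 1.1009]  S=[0.7475]  K=[0.6845; -0.0852; -0.3095]  nu=[5.4169]  x^+=[1.4486, 1.0181, 0.5984]  P^+=[0.3057 -0.3196 -0.3697; -0.3196 2.4574 1.1378; -0.3697 1.1378 1.0293]
step 5: x^-=[1.5146, 1.5345, 0.5785]  P^-=[0.6778 -0.5573 -0.6052; -0.5573 3.2017 1.5824; -0.6052 1.5824 1.3012]  S=[0.7436]  K=[0.6912; -0.1967; -0.3452]  nu=[-3.6212]  x^+=[-0.9885, 2.2468, 1.8284]  P^+=[0.3226 -0.4562 -0.4278; -0.4562 3.1729 1.5319; -0.4278 1.5319 1.2126]

K[2,0] = -0.3452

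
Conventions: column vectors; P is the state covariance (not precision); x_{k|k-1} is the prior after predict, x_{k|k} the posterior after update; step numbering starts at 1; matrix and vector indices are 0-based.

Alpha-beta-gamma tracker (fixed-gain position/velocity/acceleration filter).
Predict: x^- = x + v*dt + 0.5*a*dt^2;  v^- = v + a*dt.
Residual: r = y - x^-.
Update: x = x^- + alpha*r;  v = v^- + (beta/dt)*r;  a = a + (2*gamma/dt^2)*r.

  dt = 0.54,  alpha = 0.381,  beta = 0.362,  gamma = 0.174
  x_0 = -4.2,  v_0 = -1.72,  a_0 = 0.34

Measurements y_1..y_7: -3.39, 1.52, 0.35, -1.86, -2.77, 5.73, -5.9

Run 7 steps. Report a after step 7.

step 1: x_pred=-5.0792  r=1.6892  x^+=-4.4356  v^+=-0.4040  a^+=2.3560
step 2: x_pred=-4.3103  r=5.8303  x^+=-2.0889  v^+=4.7767  a^+=9.3139
step 3: x_pred=1.8484  r=-1.4984  x^+=1.2775  v^+=8.8017  a^+=7.5257
step 4: x_pred=7.1277  r=-8.9877  x^+=3.7034  v^+=6.8405  a^+=-3.2004
step 5: x_pred=6.9306  r=-9.7006  x^+=3.2347  v^+=-1.3907  a^+=-14.7772
step 6: x_pred=0.3292  r=5.4008  x^+=2.3869  v^+=-5.7499  a^+=-8.3318
step 7: x_pred=-1.9328  r=-3.9672  x^+=-3.4443  v^+=-12.9085  a^+=-13.0663

a_post = -13.0663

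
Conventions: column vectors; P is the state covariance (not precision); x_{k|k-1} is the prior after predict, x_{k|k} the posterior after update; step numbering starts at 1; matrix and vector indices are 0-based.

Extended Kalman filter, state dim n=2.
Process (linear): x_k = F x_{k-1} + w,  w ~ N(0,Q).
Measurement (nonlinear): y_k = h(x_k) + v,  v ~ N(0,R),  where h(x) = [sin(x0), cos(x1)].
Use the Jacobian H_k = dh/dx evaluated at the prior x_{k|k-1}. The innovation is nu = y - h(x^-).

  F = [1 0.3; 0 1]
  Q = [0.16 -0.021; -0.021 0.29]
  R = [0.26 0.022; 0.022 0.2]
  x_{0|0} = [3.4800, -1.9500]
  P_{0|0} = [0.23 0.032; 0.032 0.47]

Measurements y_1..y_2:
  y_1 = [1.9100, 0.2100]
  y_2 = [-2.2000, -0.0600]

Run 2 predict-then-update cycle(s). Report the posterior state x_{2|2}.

x_post = [0.8027, -1.4592]

step 1: x^-=[2.8950, -1.9500]  P^-=[0.4515 0.1520; 0.1520 0.7600]  H_jac=[-0.9697 0.0000; 0.0000 0.9290]  S=[0.6846 -0.1149; -0.1149 0.8559]  K=[-0.6260 0.0809; -0.0786 0.8144]  nu=[1.6659, 0.5802]  x^+=[1.8991, -1.6085]  P^+=[0.1660 0.0026; 0.0026 0.1735]
step 2: x^-=[1.4166, -1.6085]  P^-=[0.3432 0.0336; 0.0336 0.4635]  H_jac=[0.1536 0.0000; 0.0000 0.9993]  S=[0.2681 0.0272; 0.0272 0.6628]  K=[0.1923 0.0428; -0.0517 0.7009]  nu=[-3.1881, -0.0223]  x^+=[0.8027, -1.4592]  P^+=[0.3316 0.0128; 0.0128 0.1391]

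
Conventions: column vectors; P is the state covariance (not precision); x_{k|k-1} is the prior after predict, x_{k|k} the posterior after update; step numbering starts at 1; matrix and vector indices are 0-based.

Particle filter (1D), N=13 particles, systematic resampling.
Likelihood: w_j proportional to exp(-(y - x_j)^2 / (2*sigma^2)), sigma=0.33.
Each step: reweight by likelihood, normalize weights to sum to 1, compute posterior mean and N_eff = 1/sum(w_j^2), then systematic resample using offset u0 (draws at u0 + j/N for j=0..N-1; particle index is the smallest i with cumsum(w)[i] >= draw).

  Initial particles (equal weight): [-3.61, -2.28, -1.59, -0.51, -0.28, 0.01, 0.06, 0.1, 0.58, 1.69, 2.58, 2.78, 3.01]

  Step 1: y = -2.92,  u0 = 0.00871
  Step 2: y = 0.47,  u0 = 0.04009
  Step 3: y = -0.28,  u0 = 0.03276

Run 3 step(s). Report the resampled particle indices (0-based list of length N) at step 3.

step 1: w=[0.4238, 0.5751, 0.0011, 0.0000, 0.0000, 0.0000, 0.0000, 0.0000, 0.0000, 0.0000, 0.0000, 0.0000, 0.0000]  mean=-2.8429  Neff=1.9595  idx=[0, 0, 0, 0, 0, 0, 1, 1, 1, 1, 1, 1, 1]
step 2: w=[0.0000, 0.0000, 0.0000, 0.0000, 0.0000, 0.0000, 0.1429, 0.1429, 0.1429, 0.1429, 0.1429, 0.1429, 0.1429]  mean=-2.2800  Neff=7.0000  idx=[6, 6, 7, 7, 8, 8, 9, 10, 10, 11, 11, 12, 12]
step 3: w=[0.0769, 0.0769, 0.0769, 0.0769, 0.0769, 0.0769, 0.0769, 0.0769, 0.0769, 0.0769, 0.0769, 0.0769, 0.0769]  mean=-2.2800  Neff=13.0000  idx=[0, 1, 2, 3, 4, 5, 6, 7, 8, 9, 10, 11, 12]

resampled_idx = [0, 1, 2, 3, 4, 5, 6, 7, 8, 9, 10, 11, 12]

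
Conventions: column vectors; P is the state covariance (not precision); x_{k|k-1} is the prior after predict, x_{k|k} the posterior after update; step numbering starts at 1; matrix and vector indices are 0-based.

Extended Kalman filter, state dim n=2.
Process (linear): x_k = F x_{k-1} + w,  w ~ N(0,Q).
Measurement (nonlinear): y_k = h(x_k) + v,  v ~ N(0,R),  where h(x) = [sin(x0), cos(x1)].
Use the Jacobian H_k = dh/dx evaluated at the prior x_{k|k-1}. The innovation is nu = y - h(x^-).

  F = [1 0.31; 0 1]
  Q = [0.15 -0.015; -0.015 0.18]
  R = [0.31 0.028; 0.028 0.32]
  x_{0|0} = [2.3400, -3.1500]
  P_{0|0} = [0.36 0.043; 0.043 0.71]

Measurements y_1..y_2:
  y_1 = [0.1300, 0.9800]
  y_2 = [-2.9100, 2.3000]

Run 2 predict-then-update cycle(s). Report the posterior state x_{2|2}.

x_post = [-2.6060, -6.1366]

step 1: x^-=[1.3635, -3.1500]  P^-=[0.6049 0.2481; 0.2481 0.8900]  H_jac=[0.2058 0.0000; 0.0000 -0.0084]  S=[0.3356 0.0276; 0.0276 0.3201]  K=[0.3741 -0.0387; 0.1552 -0.0367]  nu=[-0.8486, 1.9800]  x^+=[0.9693, -3.3544]  P^+=[0.5582 0.2287; 0.2287 0.8818]
step 2: x^-=[-0.0706, -3.3544]  P^-=[0.9348 0.4871; 0.4871 1.0618]  H_jac=[0.9975 0.0000; 0.0000 -0.2112]  S=[1.2401 -0.0746; -0.0746 0.3674]  K=[0.7441 -0.1289; 0.3594 -0.5375]  nu=[-2.8395, 3.2774]  x^+=[-2.6060, -6.1366]  P^+=[0.2276 0.0966; 0.0966 0.7666]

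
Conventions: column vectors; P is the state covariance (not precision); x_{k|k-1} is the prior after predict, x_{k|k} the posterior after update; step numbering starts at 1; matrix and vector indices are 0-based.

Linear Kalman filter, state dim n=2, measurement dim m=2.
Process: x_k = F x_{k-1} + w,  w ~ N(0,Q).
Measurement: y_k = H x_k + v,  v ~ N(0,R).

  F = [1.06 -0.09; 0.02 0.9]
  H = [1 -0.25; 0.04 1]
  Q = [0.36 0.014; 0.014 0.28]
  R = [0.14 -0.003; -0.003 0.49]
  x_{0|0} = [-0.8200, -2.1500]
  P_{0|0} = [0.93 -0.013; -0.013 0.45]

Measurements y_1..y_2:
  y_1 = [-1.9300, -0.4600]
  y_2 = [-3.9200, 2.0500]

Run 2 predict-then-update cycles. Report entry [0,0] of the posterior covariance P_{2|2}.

step 1: x^-=[-0.6757, -1.9514]  P^-=[1.4111 -0.0151; -0.0151 0.6444]  S=[1.5989 -0.1226; -0.1226 1.1355]  K=[0.8951 0.1331; -0.0673 0.5597]  nu=[-1.7422, 1.5184]  x^+=[-2.0330, -0.9843]  P^+=[0.1392 0.0569; 0.0569 0.2722]
step 2: x^-=[-2.0664, -0.9265]  P^-=[0.5077 0.0491; 0.0491 0.5026]  S=[0.6545 -0.0597; -0.0597 0.9973]  K=[0.7674 0.1156; -0.0711 0.5016]  nu=[-2.0852, 3.0592]  x^+=[-3.3131, 0.7565]  P^+=[0.1195 0.0495; 0.0495 0.2440]

P_post[0,0] = 0.1195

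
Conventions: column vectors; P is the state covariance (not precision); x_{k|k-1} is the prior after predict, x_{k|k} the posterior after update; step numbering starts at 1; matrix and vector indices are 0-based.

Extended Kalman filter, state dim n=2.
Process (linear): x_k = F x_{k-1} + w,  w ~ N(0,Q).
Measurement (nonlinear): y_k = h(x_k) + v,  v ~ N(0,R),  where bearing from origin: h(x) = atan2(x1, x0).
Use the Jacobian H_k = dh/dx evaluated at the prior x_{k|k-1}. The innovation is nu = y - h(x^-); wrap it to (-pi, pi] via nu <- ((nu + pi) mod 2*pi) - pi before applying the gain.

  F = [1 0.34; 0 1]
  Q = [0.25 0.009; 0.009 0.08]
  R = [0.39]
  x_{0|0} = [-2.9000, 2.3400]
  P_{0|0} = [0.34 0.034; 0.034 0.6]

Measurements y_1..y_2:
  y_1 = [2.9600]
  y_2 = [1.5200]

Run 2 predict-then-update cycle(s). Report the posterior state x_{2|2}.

step 1: x^-=[-2.1044, 2.3400]  P^-=[0.6825 0.2470; 0.2470 0.6800]  H_jac=[-0.2363 -0.2125]  S=[0.4836]  K=[-0.4420; -0.4194]  nu=[0.6568]  x^+=[-2.3947, 2.0645]  P^+=[0.5880 0.1574; 0.1574 0.5949]
step 2: x^-=[-1.6927, 2.0645]  P^-=[1.0138 0.3686; 0.3686 0.6749]  H_jac=[-0.2897 -0.2375]  S=[0.5638]  K=[-0.6761; -0.4736]  nu=[-0.7376]  x^+=[-1.1941, 2.4139]  P^+=[0.7561 0.1881; 0.1881 0.5484]

x_post = [-1.1941, 2.4139]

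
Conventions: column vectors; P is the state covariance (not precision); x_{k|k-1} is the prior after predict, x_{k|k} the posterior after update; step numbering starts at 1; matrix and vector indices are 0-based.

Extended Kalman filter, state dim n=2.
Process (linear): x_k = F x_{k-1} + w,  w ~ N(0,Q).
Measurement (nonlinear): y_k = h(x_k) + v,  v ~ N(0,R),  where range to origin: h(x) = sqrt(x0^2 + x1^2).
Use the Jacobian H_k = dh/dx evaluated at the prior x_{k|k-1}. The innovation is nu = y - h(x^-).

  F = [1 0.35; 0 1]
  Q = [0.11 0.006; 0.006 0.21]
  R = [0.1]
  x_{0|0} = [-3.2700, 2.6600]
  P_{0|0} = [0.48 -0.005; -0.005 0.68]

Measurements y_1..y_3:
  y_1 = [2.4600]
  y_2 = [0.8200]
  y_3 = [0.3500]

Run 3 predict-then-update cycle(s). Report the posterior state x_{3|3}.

x_post = [-0.1810, 0.5576]

step 1: x^-=[-2.3390, 2.6600]  P^-=[0.6698 0.2390; 0.2390 0.8900]  H_jac=[-0.6603 0.7510]  S=[0.6569]  K=[-0.4001; 0.7771]  nu=[-1.0821]  x^+=[-1.9061, 1.8191]  P^+=[0.5647 0.4432; 0.4432 0.4932]
step 2: x^-=[-1.2694, 1.8191]  P^-=[1.0454 0.6219; 0.6219 0.7032]  H_jac=[-0.5723 0.8201]  S=[0.3316]  K=[-0.2662; 0.6659]  nu=[-1.3982]  x^+=[-0.8973, 0.8880]  P^+=[1.0219 0.6807; 0.6807 0.5562]
step 3: x^-=[-0.5865, 0.8880]  P^-=[1.6765 0.8813; 0.8813 0.7662]  H_jac=[-0.5511 0.8344]  S=[0.3321]  K=[-0.5678; 0.4625]  nu=[-0.7142]  x^+=[-0.1810, 0.5576]  P^+=[1.5694 0.9685; 0.9685 0.6952]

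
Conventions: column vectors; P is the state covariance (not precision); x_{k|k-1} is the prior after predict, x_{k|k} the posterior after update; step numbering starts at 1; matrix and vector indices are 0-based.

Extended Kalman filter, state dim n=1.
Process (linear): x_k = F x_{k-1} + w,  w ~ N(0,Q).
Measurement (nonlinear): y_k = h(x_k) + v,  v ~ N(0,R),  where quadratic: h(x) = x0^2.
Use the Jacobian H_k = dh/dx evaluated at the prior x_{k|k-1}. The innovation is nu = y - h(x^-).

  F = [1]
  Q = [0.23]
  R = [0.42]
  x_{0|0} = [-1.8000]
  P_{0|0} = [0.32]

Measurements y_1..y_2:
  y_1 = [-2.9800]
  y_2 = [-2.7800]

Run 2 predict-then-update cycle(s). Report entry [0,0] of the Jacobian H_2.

step 1: x^-=[-1.8000]  P^-=[0.5500]  H_jac=[-3.6000]  S=[7.5480]  K=[-0.2623]  nu=[-6.2200]  x^+=[-0.1684]  P^+=[0.0306]
step 2: x^-=[-0.1684]  P^-=[0.2606]  H_jac=[-0.3367]  S=[0.4495]  K=[-0.1952]  nu=[-2.8083]  x^+=[0.3798]  P^+=[0.2435]

H_jac[0,0] = -0.3367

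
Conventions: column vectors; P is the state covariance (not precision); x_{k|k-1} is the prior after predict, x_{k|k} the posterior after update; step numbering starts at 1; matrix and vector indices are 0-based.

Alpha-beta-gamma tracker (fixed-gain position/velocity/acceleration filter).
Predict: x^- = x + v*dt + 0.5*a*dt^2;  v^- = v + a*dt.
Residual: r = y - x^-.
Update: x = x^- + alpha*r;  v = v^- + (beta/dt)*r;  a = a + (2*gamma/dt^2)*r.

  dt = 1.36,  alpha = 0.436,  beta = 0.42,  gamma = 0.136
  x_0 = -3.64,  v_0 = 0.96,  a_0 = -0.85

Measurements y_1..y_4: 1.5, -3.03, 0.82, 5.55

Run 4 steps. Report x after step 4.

x_post = 1.7633

step 1: x_pred=-3.1205  r=4.6205  x^+=-1.1060  v^+=1.2309  a^+=-0.1705
step 2: x_pred=0.4104  r=-3.4404  x^+=-1.0896  v^+=-0.0635  a^+=-0.6765
step 3: x_pred=-1.8015  r=2.6215  x^+=-0.6585  v^+=-0.1739  a^+=-0.2909
step 4: x_pred=-1.1641  r=6.7141  x^+=1.7633  v^+=1.5039  a^+=0.6964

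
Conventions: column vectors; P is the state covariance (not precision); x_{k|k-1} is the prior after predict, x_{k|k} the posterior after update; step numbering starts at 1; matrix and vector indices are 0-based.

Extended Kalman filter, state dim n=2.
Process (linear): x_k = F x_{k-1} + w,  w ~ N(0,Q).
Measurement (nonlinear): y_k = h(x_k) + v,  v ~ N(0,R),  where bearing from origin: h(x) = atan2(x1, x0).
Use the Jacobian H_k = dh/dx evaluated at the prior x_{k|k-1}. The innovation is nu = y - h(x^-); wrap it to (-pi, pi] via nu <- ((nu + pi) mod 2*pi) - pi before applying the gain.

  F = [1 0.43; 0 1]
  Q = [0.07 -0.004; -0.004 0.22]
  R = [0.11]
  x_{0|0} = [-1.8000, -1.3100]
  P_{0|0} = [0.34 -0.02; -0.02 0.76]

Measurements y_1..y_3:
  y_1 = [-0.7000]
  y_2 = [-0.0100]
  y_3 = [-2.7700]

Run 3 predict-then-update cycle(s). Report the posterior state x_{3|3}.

x_post = [-5.3406, -4.6079]

step 1: x^-=[-2.3633, -1.3100]  P^-=[0.5333 0.3028; 0.3028 0.9800]  H_jac=[0.1794 -0.3237]  S=[0.1947]  K=[-0.0119; -1.3504]  nu=[1.9354]  x^+=[-2.3864, -3.9236]  P^+=[0.5333 0.2997; 0.2997 0.6250]
step 2: x^-=[-4.0735, -3.9236]  P^-=[0.9766 0.5644; 0.5644 0.8450]  H_jac=[0.1227 -0.1273]  S=[0.1208]  K=[0.3967; -0.3178]  nu=[2.3649]  x^+=[-3.1353, -4.6751]  P^+=[0.9576 0.5796; 0.5796 0.8328]
step 3: x^-=[-5.1456, -4.6751]  P^-=[1.6801 0.9338; 0.9338 1.0528]  H_jac=[0.0967 -0.1065]  S=[0.1184]  K=[0.5328; -0.1838]  nu=[-0.3659]  x^+=[-5.3406, -4.6079]  P^+=[1.6464 0.9454; 0.9454 1.0488]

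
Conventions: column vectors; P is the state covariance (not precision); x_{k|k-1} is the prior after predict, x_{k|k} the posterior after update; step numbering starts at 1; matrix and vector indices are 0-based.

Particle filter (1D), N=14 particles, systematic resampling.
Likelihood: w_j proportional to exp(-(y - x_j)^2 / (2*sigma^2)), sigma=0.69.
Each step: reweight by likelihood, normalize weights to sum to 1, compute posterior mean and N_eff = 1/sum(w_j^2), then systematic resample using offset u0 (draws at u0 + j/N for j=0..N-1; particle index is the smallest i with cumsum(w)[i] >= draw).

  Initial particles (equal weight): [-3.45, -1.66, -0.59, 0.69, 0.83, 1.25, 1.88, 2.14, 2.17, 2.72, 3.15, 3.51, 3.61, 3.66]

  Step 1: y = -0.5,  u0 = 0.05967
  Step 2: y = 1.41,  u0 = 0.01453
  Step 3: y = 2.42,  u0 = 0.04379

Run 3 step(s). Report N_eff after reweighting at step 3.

step 1: w=[0.0001, 0.1465, 0.5969, 0.1361, 0.0939, 0.0241, 0.0016, 0.0004, 0.0003, 0.0000, 0.0000, 0.0000, 0.0000, 0.0000]  mean=-0.3890  Neff=2.4647  idx=[1, 1, 2, 2, 2, 2, 2, 2, 2, 2, 3, 3, 4, 5]
step 2: w=[0.0000, 0.0000, 0.0051, 0.0051, 0.0051, 0.0051, 0.0051, 0.0051, 0.0051, 0.0051, 0.1963, 0.1963, 0.2376, 0.3293]  mean=0.8557  Neff=4.1300  idx=[4, 10, 10, 10, 11, 11, 12, 12, 12, 12, 13, 13, 13, 13]
step 3: w=[0.0001, 0.0298, 0.0298, 0.0298, 0.0298, 0.0298, 0.0486, 0.0486, 0.0486, 0.0486, 0.1641, 0.1641, 0.1641, 0.1641]  mean=1.0848  Neff=8.2208  idx=[2, 4, 6, 8, 9, 10, 10, 11, 11, 12, 12, 12, 13, 13]

N_eff = 8.2208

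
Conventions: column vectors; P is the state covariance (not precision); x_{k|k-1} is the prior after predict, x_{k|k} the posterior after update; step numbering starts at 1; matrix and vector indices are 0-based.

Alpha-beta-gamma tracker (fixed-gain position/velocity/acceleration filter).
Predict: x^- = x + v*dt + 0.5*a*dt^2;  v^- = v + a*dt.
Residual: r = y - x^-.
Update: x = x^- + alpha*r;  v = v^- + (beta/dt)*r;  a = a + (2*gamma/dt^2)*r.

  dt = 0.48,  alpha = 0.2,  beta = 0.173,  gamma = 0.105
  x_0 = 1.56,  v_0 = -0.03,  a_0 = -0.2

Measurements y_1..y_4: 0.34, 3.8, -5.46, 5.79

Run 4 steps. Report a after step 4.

a_post = 1.5076

step 1: x_pred=1.5226  r=-1.1826  x^+=1.2860  v^+=-0.5522  a^+=-1.2779
step 2: x_pred=0.8738  r=2.9262  x^+=1.4590  v^+=-0.1109  a^+=1.3893
step 3: x_pred=1.5658  r=-7.0258  x^+=0.1607  v^+=-1.9763  a^+=-5.0145
step 4: x_pred=-1.3656  r=7.1556  x^+=0.0655  v^+=-1.8042  a^+=1.5076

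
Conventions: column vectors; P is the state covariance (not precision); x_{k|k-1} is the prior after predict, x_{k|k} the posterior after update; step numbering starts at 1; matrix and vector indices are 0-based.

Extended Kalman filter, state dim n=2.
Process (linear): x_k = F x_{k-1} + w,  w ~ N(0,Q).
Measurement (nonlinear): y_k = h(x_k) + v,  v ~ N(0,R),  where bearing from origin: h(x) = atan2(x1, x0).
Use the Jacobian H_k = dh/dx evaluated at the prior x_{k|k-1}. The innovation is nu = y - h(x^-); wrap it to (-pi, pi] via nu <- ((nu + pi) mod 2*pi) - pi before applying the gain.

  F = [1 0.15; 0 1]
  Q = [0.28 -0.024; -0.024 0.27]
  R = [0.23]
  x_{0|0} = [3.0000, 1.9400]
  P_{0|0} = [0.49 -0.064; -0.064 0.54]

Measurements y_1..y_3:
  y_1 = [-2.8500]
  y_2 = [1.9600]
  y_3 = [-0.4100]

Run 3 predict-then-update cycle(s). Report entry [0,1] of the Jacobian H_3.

step 1: x^-=[3.2910, 1.9400]  P^-=[0.7630 -0.0070; -0.0070 0.8100]  H_jac=[-0.1329 0.2255]  S=[0.2851]  K=[-0.3613; 0.6440]  nu=[2.9005]  x^+=[2.2431, 3.8078]  P^+=[0.7257 0.0593; 0.0593 0.6918]
step 2: x^-=[2.8143, 3.8078]  P^-=[1.0391 0.1391; 0.1391 0.9618]  H_jac=[-0.1698 0.1255]  S=[0.2692]  K=[-0.5907; 0.3607]  nu=[1.0257]  x^+=[2.2084, 4.1778]  P^+=[0.9452 0.1965; 0.1965 0.9268]
step 3: x^-=[2.8350, 4.1778]  P^-=[1.3049 0.3115; 0.3115 1.1968]  H_jac=[-0.1639 0.1112]  S=[0.2685]  K=[-0.6675; 0.3056]  nu=[-1.3846]  x^+=[3.7593, 3.7547]  P^+=[1.1853 0.3662; 0.3662 1.1717]

H_jac[0,1] = 0.1112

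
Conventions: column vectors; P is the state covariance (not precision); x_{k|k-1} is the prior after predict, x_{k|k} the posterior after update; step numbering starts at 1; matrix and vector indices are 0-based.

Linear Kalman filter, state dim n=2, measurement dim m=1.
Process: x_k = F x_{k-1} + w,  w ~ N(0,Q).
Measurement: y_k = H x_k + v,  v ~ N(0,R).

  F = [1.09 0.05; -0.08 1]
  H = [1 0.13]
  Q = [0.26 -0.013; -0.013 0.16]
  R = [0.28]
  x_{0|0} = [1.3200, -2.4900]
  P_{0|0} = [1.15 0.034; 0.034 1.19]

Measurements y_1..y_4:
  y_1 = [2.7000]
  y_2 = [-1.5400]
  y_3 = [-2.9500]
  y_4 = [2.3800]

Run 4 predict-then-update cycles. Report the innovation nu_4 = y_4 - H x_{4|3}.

innov = [4.6315]

step 1: x^-=[1.3143, -2.5956]  P^-=[1.6330 -0.0169; -0.0169 1.3519]  S=[1.9315]  K=[0.8443; 0.0823]  nu=[1.7231]  x^+=[2.7692, -2.4538]  P^+=[0.2560 -0.1510; -0.1510 1.3388]
step 2: x^-=[2.8957, -2.6754]  P^-=[0.5511 -0.1324; -0.1324 1.5246]  S=[0.8224]  K=[0.6491; 0.0800]  nu=[-4.0879]  x^+=[0.2421, -3.0025]  P^+=[0.2045 -0.1751; -0.1751 1.5194]
step 3: x^-=[0.1137, -3.0219]  P^-=[0.4877 -0.1450; -0.1450 1.7087]  S=[0.7589]  K=[0.6178; 0.1016]  nu=[-2.6709]  x^+=[-1.5364, -3.2932]  P^+=[0.1980 -0.1927; -0.1927 1.7009]
step 4: x^-=[-1.8394, -3.1703]  P^-=[0.4785 -0.1545; -0.1545 1.8930]  S=[0.7504]  K=[0.6110; 0.1221]  nu=[4.6315]  x^+=[0.9904, -2.6048]  P^+=[0.1984 -0.2104; -0.2104 1.8818]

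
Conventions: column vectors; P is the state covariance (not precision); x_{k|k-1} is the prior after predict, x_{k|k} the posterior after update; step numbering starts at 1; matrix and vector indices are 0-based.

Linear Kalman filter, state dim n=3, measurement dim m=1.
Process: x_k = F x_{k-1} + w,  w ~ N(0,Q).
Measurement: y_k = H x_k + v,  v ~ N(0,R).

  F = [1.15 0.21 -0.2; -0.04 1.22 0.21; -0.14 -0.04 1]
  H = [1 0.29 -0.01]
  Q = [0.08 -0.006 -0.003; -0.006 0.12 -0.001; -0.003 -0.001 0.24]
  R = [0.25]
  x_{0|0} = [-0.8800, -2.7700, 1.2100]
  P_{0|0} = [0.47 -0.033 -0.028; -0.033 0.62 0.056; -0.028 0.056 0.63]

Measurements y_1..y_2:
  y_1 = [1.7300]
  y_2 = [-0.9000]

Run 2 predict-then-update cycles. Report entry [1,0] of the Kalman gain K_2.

K[1,0] = 0.5047

step 1: x^-=[-1.8357, -3.0901, 1.4440]  P^-=[0.7464 0.0406 -0.2282; 0.0406 1.1037 0.1791; -0.2282 0.1791 0.8832]  S=[1.1163]  K=[0.6812; 0.3215; -0.1658]  nu=[4.4763]  x^+=[1.2134, -1.6512, 0.7019]  P^+=[0.2284 -0.2039 -0.1021; -0.2039 0.9884 0.2385; -0.1021 0.2385 0.8525]
step 2: x^-=[0.9083, -1.9155, 0.5981]  P^-=[0.3882 -0.1566 -0.2715; -0.1566 1.7729 0.4617; -0.2715 0.4617 1.1058]  S=[0.6993]  K=[0.4940; 0.5047; -0.2126]  nu=[-1.2468]  x^+=[0.2923, -2.5448, 0.8631]  P^+=[0.2175 -0.3309 -0.1980; -0.3309 1.5948 0.5367; -0.1980 0.5367 1.0742]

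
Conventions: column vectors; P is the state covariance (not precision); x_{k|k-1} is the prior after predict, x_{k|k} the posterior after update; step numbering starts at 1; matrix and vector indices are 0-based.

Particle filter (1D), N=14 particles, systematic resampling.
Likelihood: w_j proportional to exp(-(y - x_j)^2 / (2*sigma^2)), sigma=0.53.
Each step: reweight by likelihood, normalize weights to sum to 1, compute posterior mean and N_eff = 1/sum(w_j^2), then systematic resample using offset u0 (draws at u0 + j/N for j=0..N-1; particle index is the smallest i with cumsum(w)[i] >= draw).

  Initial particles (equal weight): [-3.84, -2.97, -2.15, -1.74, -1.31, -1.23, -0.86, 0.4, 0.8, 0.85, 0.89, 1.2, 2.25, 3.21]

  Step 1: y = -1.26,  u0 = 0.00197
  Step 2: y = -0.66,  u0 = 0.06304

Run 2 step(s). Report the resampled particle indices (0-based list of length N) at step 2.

resampled_idx = [4, 4, 5, 6, 7, 8, 9, 10, 11, 11, 12, 12, 13, 13]

step 1: w=[0.0000, 0.0015, 0.0666, 0.1809, 0.2714, 0.2722, 0.2051, 0.0020, 0.0001, 0.0001, 0.0001, 0.0000, 0.0000, 0.0000]  mean=-1.3280  Neff=4.4057  idx=[2, 3, 3, 3, 4, 4, 4, 4, 5, 5, 5, 5, 6, 6]
step 2: w=[0.0030, 0.0196, 0.0196, 0.0196, 0.0738, 0.0738, 0.0738, 0.0738, 0.0878, 0.0878, 0.0878, 0.0878, 0.1458, 0.1458]  mean=-1.1785  Neff=10.3822  idx=[4, 4, 5, 6, 7, 8, 9, 10, 11, 11, 12, 12, 13, 13]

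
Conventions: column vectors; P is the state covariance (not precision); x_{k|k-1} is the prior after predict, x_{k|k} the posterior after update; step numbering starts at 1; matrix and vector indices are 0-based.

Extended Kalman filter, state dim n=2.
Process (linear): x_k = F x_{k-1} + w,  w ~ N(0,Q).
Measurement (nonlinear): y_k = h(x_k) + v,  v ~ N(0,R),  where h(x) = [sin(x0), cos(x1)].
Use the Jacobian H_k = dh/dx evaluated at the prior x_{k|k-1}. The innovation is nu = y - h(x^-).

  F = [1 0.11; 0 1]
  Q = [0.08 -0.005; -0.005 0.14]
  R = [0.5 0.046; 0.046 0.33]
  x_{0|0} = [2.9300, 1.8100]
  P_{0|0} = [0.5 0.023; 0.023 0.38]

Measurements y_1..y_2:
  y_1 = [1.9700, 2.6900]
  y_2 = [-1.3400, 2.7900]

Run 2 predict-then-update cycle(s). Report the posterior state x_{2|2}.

step 1: x^-=[3.1291, 1.8100]  P^-=[0.5897 0.0598; 0.0598 0.5200]  H_jac=[-0.9999 0.0000; 0.0000 -0.9715]  S=[1.0896 0.1041; 0.1041 0.8208]  K=[-0.5409 -0.0022; 0.0040 -0.6160]  nu=[1.9575, 2.9269]  x^+=[2.0638, 0.0148]  P^+=[0.2706 0.0264; 0.0264 0.2090]
step 2: x^-=[2.0655, 0.0148]  P^-=[0.3589 0.0443; 0.0443 0.3490]  H_jac=[-0.4747 0.0000; 0.0000 -0.0148]  S=[0.5809 0.0463; 0.0463 0.3301]  K=[-0.2965 0.0396; -0.0354 -0.0107]  nu=[-2.2201, 1.7901]  x^+=[2.7946, 0.0742]  P^+=[0.3084 0.0383; 0.0383 0.3482]

x_post = [2.7946, 0.0742]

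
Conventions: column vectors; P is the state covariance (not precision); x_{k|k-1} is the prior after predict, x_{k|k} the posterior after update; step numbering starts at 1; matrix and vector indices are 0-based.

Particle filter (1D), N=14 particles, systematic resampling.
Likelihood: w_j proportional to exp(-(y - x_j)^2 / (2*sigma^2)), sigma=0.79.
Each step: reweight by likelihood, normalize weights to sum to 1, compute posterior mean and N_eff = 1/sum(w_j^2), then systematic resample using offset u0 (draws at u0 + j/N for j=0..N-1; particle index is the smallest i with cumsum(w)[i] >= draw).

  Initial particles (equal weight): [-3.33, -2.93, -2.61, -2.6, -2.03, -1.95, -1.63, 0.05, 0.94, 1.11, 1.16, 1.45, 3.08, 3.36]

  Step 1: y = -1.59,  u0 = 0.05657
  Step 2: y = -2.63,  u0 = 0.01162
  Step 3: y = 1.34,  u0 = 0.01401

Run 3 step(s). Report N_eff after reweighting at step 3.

N_eff = 4.1850

step 1: w=[0.0216, 0.0581, 0.1063, 0.1081, 0.2096, 0.2206, 0.2444, 0.0284, 0.0015, 0.0007, 0.0006, 0.0001, 0.0000, 0.0000]  mean=-2.0504  Neff=5.5564  idx=[1, 2, 3, 3, 4, 4, 4, 5, 5, 5, 6, 6, 6, 7]
step 2: w=[0.0969, 0.1042, 0.1041, 0.1041, 0.0781, 0.0781, 0.0781, 0.0719, 0.0719, 0.0719, 0.0468, 0.0468, 0.0468, 0.0003]  mean=-2.2223  Neff=12.1505  idx=[0, 0, 1, 2, 2, 3, 4, 5, 6, 7, 8, 9, 10, 11]
step 3: w=[0.0002, 0.0002, 0.0014, 0.0015, 0.0015, 0.0015, 0.0435, 0.0435, 0.0435, 0.0666, 0.0666, 0.0666, 0.3316, 0.3316]  mean=-1.7525  Neff=4.1850  idx=[6, 7, 9, 10, 11, 12, 12, 12, 12, 12, 13, 13, 13, 13]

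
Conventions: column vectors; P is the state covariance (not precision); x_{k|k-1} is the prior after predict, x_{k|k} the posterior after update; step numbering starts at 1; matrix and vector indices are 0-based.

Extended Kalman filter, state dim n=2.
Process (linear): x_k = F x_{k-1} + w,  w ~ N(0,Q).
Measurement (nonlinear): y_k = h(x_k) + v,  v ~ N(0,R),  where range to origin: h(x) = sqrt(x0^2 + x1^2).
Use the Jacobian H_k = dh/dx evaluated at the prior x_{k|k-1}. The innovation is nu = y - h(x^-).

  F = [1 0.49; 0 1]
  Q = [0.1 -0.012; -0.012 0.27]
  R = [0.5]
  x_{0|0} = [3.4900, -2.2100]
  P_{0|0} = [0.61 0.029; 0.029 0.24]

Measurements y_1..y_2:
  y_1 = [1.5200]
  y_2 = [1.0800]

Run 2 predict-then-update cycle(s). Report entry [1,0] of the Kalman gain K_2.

step 1: x^-=[2.4071, -2.2100]  P^-=[0.7960 0.1346; 0.1346 0.5100]  H_jac=[0.7366 -0.6763]  S=[1.0311]  K=[0.4804; -0.2384]  nu=[-1.7478]  x^+=[1.5675, -1.7934]  P^+=[0.5581 0.2527; 0.2527 0.4514]
step 2: x^-=[0.6887, -1.7934]  P^-=[1.0141 0.4619; 0.4619 0.7214]  H_jac=[0.3585 -0.9335]  S=[0.9499]  K=[-0.0712; -0.5347]  nu=[-0.8411]  x^+=[0.7486, -1.3437]  P^+=[1.0093 0.4257; 0.4257 0.4499]

K[1,0] = -0.5347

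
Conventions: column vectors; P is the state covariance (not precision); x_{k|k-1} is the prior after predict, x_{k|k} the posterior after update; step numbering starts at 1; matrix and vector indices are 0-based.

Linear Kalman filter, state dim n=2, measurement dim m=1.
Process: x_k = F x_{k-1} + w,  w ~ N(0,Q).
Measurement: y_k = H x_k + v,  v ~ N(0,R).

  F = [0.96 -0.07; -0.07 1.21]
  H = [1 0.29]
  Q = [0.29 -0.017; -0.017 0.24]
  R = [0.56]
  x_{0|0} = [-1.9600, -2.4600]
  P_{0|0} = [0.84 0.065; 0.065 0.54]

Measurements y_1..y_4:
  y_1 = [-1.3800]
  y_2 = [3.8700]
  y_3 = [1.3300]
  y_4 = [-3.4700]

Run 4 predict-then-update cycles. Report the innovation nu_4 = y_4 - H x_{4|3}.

innov = [-4.6153]

step 1: x^-=[-1.7094, -2.8394]  P^-=[1.0581 -0.0434; -0.0434 1.0237]  S=[1.6790]  K=[0.6227; 0.1510]  nu=[1.1528]  x^+=[-0.9916, -2.6653]  P^+=[0.4071 -0.2012; -0.2012 0.9854]
step 2: x^-=[-0.7653, -3.1556]  P^-=[0.6970 -0.3625; -0.3625 1.7189]  S=[1.1913]  K=[0.4968; 0.1141]  nu=[5.5505]  x^+=[1.9923, -2.5223]  P^+=[0.4030 -0.4301; -0.4301 1.7034]
step 3: x^-=[2.0892, -3.1915]  P^-=[0.7275 -0.6900; -0.6900 2.8087]  S=[1.1235]  K=[0.4694; 0.1108]  nu=[0.1663]  x^+=[2.1673, -3.1731]  P^+=[0.4799 -0.7485; -0.7485 2.7949]
step 4: x^-=[2.3027, -3.9911]  P^-=[0.8466 -1.1591; -1.1591 4.4612]  S=[1.1095]  K=[0.4601; 0.1214]  nu=[-4.6153]  x^+=[0.1793, -4.5513]  P^+=[0.6117 -1.2210; -1.2210 4.4448]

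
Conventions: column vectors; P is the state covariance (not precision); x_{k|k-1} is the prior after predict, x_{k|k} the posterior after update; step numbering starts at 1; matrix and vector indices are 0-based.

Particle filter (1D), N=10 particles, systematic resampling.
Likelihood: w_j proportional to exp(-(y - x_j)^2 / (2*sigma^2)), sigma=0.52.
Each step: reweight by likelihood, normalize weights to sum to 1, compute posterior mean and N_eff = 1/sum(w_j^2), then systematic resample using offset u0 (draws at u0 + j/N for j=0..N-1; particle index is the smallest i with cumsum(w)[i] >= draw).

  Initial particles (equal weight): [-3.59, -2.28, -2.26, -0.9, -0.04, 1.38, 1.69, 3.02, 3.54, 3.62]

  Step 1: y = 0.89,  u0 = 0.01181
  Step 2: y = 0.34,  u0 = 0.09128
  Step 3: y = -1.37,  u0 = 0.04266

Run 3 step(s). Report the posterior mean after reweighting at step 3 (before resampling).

step 1: w=[0.0000, 0.0000, 0.0000, 0.0023, 0.1753, 0.5565, 0.2657, 0.0002, 0.0000, 0.0000]  mean=1.2085  Neff=2.4329  idx=[4, 4, 5, 5, 5, 5, 5, 5, 6, 6]
step 2: w=[0.3174, 0.3174, 0.0561, 0.0561, 0.0561, 0.0561, 0.0561, 0.0561, 0.0143, 0.0143]  mean=0.4874  Neff=4.5288  idx=[0, 0, 0, 1, 1, 1, 3, 4, 6, 9]
step 3: w=[0.1667, 0.1667, 0.1667, 0.1667, 0.1667, 0.1667, 0.0000, 0.0000, 0.0000, 0.0000]  mean=-0.0400  Neff=6.0001  idx=[0, 0, 1, 2, 2, 3, 3, 4, 5, 5]

post_mean = -0.0400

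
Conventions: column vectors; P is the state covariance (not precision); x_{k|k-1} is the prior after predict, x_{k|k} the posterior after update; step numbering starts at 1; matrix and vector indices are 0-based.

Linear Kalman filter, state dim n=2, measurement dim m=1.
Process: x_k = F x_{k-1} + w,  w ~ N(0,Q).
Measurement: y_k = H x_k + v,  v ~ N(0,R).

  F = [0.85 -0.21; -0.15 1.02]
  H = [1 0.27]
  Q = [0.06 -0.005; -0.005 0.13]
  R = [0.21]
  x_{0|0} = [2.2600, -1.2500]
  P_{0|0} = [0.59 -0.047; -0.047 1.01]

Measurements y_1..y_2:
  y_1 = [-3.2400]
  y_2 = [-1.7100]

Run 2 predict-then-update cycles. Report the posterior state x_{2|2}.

step 1: x^-=[2.1835, -1.6140]  P^-=[0.5476 -0.3388; -0.3388 1.2085]  S=[0.6627]  K=[0.6882; -0.0189]  nu=[-4.9877]  x^+=[-1.2492, -1.5198]  P^+=[0.2337 -0.3302; -0.3302 1.2082]
step 2: x^-=[-0.7427, -1.3629]  P^-=[0.4000 -0.5903; -0.5903 1.4933]  S=[0.4001]  K=[0.6014; -0.4675]  nu=[-0.5994]  x^+=[-1.1031, -1.0826]  P^+=[0.2553 -0.4778; -0.4778 1.4059]

x_post = [-1.1031, -1.0826]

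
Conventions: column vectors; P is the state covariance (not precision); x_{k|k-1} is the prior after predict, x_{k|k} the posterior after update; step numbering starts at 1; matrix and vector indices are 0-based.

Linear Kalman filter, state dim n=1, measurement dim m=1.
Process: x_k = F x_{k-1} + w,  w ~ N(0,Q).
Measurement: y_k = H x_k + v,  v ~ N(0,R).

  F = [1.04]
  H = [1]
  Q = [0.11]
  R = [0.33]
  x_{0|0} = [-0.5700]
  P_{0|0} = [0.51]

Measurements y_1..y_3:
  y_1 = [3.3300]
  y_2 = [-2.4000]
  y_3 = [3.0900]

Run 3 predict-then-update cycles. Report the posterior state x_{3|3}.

step 1: x^-=[-0.5928]  P^-=[0.6616]  S=[0.9916]  K=[0.6672]  nu=[3.9228]  x^+=[2.0245]  P^+=[0.2202]
step 2: x^-=[2.1055]  P^-=[0.3481]  S=[0.6781]  K=[0.5134]  nu=[-4.5055]  x^+=[-0.2075]  P^+=[0.1694]
step 3: x^-=[-0.2158]  P^-=[0.2932]  S=[0.6232]  K=[0.4705]  nu=[3.3058]  x^+=[1.3396]  P^+=[0.1553]

x_post = [1.3396]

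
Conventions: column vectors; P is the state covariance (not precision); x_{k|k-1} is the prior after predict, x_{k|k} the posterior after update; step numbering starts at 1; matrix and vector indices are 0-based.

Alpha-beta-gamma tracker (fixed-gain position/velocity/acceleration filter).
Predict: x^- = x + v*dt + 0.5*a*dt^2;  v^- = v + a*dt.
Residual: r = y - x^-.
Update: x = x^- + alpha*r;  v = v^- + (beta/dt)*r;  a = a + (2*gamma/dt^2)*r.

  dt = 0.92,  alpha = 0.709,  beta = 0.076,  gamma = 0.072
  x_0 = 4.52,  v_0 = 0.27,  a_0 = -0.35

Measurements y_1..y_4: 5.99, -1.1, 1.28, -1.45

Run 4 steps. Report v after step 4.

step 1: x_pred=4.6203  r=1.3697  x^+=5.5914  v^+=0.0612  a^+=-0.1170
step 2: x_pred=5.5982  r=-6.6982  x^+=0.8492  v^+=-0.5998  a^+=-1.2565
step 3: x_pred=-0.2344  r=1.5144  x^+=0.8393  v^+=-1.6307  a^+=-0.9989
step 4: x_pred=-1.0837  r=-0.3663  x^+=-1.3434  v^+=-2.5799  a^+=-1.0612

v_post = -2.5799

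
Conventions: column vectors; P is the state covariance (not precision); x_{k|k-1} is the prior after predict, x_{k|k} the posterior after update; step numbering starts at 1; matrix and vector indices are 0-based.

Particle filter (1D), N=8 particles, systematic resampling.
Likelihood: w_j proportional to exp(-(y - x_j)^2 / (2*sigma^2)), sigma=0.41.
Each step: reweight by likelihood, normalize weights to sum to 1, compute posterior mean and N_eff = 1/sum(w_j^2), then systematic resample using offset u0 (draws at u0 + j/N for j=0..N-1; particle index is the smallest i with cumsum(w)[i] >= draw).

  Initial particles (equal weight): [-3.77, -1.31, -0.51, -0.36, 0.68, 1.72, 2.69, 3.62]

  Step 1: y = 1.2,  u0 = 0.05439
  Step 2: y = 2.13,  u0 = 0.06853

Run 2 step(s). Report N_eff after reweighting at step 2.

N_eff = 4.0254

step 1: w=[0.0000, 0.0000, 0.0002, 0.0008, 0.4988, 0.4988, 0.0015, 0.0000]  mean=1.2007  Neff=2.0100  idx=[4, 4, 4, 4, 5, 5, 5, 5]
step 2: w=[0.0008, 0.0008, 0.0008, 0.0008, 0.2492, 0.2492, 0.2492, 0.2492]  mean=1.7167  Neff=4.0254  idx=[4, 4, 5, 5, 6, 6, 7, 7]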